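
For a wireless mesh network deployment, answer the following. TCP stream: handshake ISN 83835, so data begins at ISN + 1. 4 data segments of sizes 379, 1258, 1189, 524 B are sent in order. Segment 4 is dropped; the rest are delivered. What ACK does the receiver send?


SYN uses sequence number 83835; first data byte = ISN + 1 = 83836.
Segment 1: SEQ = 83836, len = 379 B, covers [83836, 84214]
Segment 2: SEQ = 84215, len = 1258 B, covers [84215, 85472]
Segment 3: SEQ = 85473, len = 1189 B, covers [85473, 86661]
Segment 4: SEQ = 86662, len = 524 B, covers [86662, 87185] [LOST]
In-order data received: bytes [83836, 86661] (segments 1..3).
Segment 4 missing -> gap begins at byte 86662.
Cumulative ACK = next expected in-order byte = 83836 + 379 + 1258 + 1189 = 86662

86662


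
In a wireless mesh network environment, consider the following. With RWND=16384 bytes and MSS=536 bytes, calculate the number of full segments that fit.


Given: RWND = 16384 bytes, MSS = 536 bytes
Full segments = floor(RWND / MSS)
Full segments = floor(16384 / 536)
Full segments = floor(30.5672) = 30

30


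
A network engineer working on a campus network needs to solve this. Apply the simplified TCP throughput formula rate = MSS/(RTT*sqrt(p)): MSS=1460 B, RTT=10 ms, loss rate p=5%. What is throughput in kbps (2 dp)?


Given: MSS = 1460 bytes, RTT = 10 ms, loss = 5%
RTT in seconds = 10 / 1000 = 0.01
Loss rate = 5% = 0.05
sqrt(loss) = sqrt(0.05) = 0.223606797750
Throughput (bytes/s) = 1460 / (0.01 * 0.223606797750) = 652931.8494
Throughput (kbps) = 652931.8494 * 8 / 1000 = 5223.454795 -> 5223.45 kbps (2 dp)

5223.45


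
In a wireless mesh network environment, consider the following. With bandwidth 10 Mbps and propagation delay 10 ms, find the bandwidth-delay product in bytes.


Given: bandwidth = 10 Mbps, delay = 10 ms
BDP in bits = 10 * 10^6 * 10 / 1000
BDP in bits = 100000
BDP in bytes = 100000 / 8 = 12500

12500


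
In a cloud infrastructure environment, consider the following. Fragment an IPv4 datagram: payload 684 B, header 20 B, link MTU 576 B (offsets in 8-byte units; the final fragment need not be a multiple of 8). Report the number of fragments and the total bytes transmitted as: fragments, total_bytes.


Max data per non-final fragment = floor((MTU - header)/8)*8 = floor((576 - 20)/8)*8 = floor(556/8)*8 = 552 B
Final fragment needs no 8-byte alignment: it can carry up to MTU - header = 556 B
Non-final fragments needed = ceil((payload - 556) / 552) = ceil(128/552) = ceil(0.2319) = 1
Number of fragments = 1 + 1 = 2
Fragment sizes (data): 1 * 552 B + 132 B (last, 132 <= 556 OK)
Total bytes sent = payload + n_frags * header = 684 + 2*20 = 684 + 40 = 724 B

2, 724


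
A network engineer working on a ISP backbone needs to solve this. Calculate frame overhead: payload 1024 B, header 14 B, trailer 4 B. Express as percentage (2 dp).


Given: payload = 1024 B, header = 14 B, trailer = 4 B
Overhead bytes = header + trailer = 14 + 4 = 18
Total frame = payload + overhead = 1024 + 18 = 1042
Overhead % = 18 / 1042 * 100 = 1.7274% -> 1.73% (2 dp)

1.73


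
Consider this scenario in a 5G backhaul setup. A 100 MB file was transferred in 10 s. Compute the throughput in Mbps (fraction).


Given: file = 100 MB, time = 10 s
File in Mb = 100 * 8 = 800 Mb
Throughput = 800 / 10 Mbps
Throughput = 80 Mbps

80


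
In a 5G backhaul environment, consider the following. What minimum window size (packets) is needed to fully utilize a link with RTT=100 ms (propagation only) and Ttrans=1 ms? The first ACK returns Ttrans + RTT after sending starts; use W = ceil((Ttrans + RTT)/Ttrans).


Given: Ttrans = 1 ms, RTT = 100 ms (= 2 * Tprop, Tprop = 50 ms)
Time until first ACK returns = Ttrans + RTT = 1 + 100 = 101 ms
Need W * Ttrans >= Ttrans + RTT  ->  W >= (Ttrans + RTT) / Ttrans
(Ttrans + RTT) / Ttrans = 101 / 1 = 101
W_min = ceil(101) = 101

101


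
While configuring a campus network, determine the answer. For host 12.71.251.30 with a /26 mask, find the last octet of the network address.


Given: IP = 12.71.251.30, prefix = /26
Subnet mask = 255.255.255.192
Last octet of IP: 30
Last octet of mask: 192
Network last octet = 30 AND 192 = 0

0


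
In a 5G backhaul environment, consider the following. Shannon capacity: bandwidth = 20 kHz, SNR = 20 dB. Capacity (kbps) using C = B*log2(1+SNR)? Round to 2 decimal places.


Given: B = 20 kHz, SNR = 20 dB
SNR linear = 10^(20/10) = 100
1 + SNR = 101
log2(101) = 6.6582114828
C = 20 * 1000 * 6.6582114828 = 133164.2297 bps
C = 133.164230 kbps -> 133.16 kbps (2 dp)

133.16


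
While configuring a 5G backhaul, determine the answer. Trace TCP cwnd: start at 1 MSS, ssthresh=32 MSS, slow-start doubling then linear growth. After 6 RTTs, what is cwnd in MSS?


RTT 0: cwnd = 1 MSS (initial)
RTT 1: cwnd = 2 MSS (slow start, doubled)
RTT 2: cwnd = 4 MSS (slow start, doubled)
RTT 3: cwnd = 8 MSS (slow start, doubled)
RTT 4: cwnd = 16 MSS (slow start, doubled)
RTT 5: cwnd = 32 MSS (slow start, doubled)
RTT 6: cwnd = 33 MSS (congestion avoidance, +1)

33


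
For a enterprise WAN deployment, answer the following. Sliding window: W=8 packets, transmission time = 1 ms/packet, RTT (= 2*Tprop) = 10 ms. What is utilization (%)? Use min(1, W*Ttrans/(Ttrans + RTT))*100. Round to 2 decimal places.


Given: W = 8, Ttrans = 1 ms, RTT = 10 ms (= 2 * Tprop, Tprop = 5 ms)
Cycle time = Ttrans + RTT = 1 + 10 = 11 ms (first packet sent until its ACK returns)
W * Ttrans = 8 * 1 = 8 ms of sending per cycle
W * Ttrans / (Ttrans + RTT) = 8 / 11 = 0.727273
U = min(1, 0.727273) = 0.727273
U% = 72.73%

72.73


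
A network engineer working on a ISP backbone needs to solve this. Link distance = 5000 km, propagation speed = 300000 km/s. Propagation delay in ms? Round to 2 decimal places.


Given: distance = 5000 km, speed = 300000 km/s
Delay = distance / speed = 5000 / 300000 seconds
Delay in ms = 5000 * 1000 / 300000
Delay = 16.6667 ms
Rounded to 2 dp = 16.67 ms

16.67


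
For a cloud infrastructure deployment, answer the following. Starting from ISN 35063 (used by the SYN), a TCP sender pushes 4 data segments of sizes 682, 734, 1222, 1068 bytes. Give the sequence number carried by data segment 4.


The SYN occupies sequence number ISN = 35063, so the first data byte is ISN + 1 = 35064.
SEQ of data segment i = (ISN + 1) + sum of payload sizes of segments 1..i-1.
Segment 1: SEQ = 35064, payload = 682 bytes
Segment 2: SEQ = 35746, payload = 734 bytes
Segment 3: SEQ = 36480, payload = 1222 bytes
Segment 4: SEQ = 37702, payload = 1068 bytes
SEQ of segment 4 = 35064 + 682 + 734 + 1222 = 37702

37702


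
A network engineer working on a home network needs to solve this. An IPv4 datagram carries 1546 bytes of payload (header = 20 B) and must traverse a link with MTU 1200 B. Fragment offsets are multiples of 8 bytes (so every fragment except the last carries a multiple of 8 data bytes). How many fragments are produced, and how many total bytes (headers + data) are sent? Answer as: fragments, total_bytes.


Max data per non-final fragment = floor((MTU - header)/8)*8 = floor((1200 - 20)/8)*8 = floor(1180/8)*8 = 1176 B
Final fragment needs no 8-byte alignment: it can carry up to MTU - header = 1180 B
Non-final fragments needed = ceil((payload - 1180) / 1176) = ceil(366/1176) = ceil(0.3112) = 1
Number of fragments = 1 + 1 = 2
Fragment sizes (data): 1 * 1176 B + 370 B (last, 370 <= 1180 OK)
Total bytes sent = payload + n_frags * header = 1546 + 2*20 = 1546 + 40 = 1586 B

2, 1586


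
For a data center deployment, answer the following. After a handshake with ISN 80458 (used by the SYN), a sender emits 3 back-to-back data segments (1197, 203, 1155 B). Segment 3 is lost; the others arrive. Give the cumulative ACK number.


SYN uses sequence number 80458; first data byte = ISN + 1 = 80459.
Segment 1: SEQ = 80459, len = 1197 B, covers [80459, 81655]
Segment 2: SEQ = 81656, len = 203 B, covers [81656, 81858]
Segment 3: SEQ = 81859, len = 1155 B, covers [81859, 83013] [LOST]
In-order data received: bytes [80459, 81858] (segments 1..2).
Segment 3 missing -> gap begins at byte 81859.
Cumulative ACK = next expected in-order byte = 80459 + 1197 + 203 = 81859

81859


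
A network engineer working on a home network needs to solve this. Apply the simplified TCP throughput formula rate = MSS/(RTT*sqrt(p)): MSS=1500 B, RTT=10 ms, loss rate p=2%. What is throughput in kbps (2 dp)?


Given: MSS = 1500 bytes, RTT = 10 ms, loss = 2%
RTT in seconds = 10 / 1000 = 0.01
Loss rate = 2% = 0.02
sqrt(loss) = sqrt(0.02) = 0.141421356237
Throughput (bytes/s) = 1500 / (0.01 * 0.141421356237) = 1060660.1718
Throughput (kbps) = 1060660.1718 * 8 / 1000 = 8485.281374 -> 8485.28 kbps (2 dp)

8485.28


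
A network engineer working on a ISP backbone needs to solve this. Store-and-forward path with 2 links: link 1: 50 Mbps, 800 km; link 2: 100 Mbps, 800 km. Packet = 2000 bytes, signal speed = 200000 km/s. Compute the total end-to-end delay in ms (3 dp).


Packet = 2000 bytes = 16000 bits. Store-and-forward: sum (t_trans + t_prop) per link.
Link 1: t_trans = 16000/(50*10^6) s = 0.3200 ms; t_prop = 800/200000 s = 4.0000 ms; subtotal = 4.3200 ms
Link 2: t_trans = 16000/(100*10^6) s = 0.1600 ms; t_prop = 800/200000 s = 4.0000 ms; subtotal = 4.1600 ms
End-to-end = 4.3200 + 4.1600 = 8.4800 ms -> 8.480 ms (3 dp)

8.480


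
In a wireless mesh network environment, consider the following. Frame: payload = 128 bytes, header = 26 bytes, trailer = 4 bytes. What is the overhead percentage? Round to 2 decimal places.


Given: payload = 128 B, header = 26 B, trailer = 4 B
Overhead bytes = header + trailer = 26 + 4 = 30
Total frame = payload + overhead = 128 + 30 = 158
Overhead % = 30 / 158 * 100 = 18.9873% -> 18.99% (2 dp)

18.99


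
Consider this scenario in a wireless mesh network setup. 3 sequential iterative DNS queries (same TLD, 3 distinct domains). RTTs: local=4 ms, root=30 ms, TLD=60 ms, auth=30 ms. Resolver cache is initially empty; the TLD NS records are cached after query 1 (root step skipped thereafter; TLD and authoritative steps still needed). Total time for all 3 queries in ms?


Lookup 1 (cold cache): local + root + TLD + auth = 4 + 30 + 60 + 30 = 124 ms
Lookups 2..3 (TLD NS cached -> skip root; new domain -> still ask TLD and auth): local + TLD + auth = 4 + 60 + 30 = 94 ms each
Remaining 2 lookups: 2 * 94 = 188 ms
Total = 124 + 188 = 312 ms

312


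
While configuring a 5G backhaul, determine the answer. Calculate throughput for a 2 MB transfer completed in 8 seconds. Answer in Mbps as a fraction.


Given: file = 2 MB, time = 8 s
File in Mb = 2 * 8 = 16 Mb
Throughput = 16 / 8 Mbps
Throughput = 2 Mbps

2


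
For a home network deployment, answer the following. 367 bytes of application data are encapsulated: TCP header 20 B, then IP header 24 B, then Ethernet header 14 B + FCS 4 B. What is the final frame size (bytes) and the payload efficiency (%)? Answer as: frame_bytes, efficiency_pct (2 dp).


TCP segment = 367 + 20 = 387 B
IP packet = 387 + 24 = 411 B
Ethernet frame = 411 + 14 + 4 = 429 B
Efficiency = app / frame = 367 / 429 = 0.855478 = 85.5478% -> 85.55% (2 dp)

429, 85.55


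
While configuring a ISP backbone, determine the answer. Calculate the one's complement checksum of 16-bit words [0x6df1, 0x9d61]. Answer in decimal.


Given words: [0x6df1, 0x9d61]
Step 1: Sum all words
Raw sum = 28145 + 40289 = 68434
Step 2: Fold carry: (2898 + 1) = 2899
One's complement = ~2899 & 0xFFFF = 62636

62636


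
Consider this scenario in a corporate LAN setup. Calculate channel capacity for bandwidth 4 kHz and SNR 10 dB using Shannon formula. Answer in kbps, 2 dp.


Given: B = 4 kHz, SNR = 10 dB
SNR linear = 10^(10/10) = 10
1 + SNR = 11
log2(11) = 3.4594316186
C = 4 * 1000 * 3.4594316186 = 13837.7265 bps
C = 13.837726 kbps -> 13.84 kbps (2 dp)

13.84


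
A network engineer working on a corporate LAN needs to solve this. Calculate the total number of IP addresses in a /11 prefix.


Given: CIDR prefix /11
Host bits = 32 - 11 = 21
Total addresses = 2^21 = 2097152

2097152


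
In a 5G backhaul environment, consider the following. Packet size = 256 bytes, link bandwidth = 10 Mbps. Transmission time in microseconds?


Given: packet = 256 bytes, bandwidth = 10 Mbps
Packet in bits = 256 * 8 = 2048 bits
Bandwidth = 10 * 10^6 = 10000000 bps
Time = 2048 / 10000000 seconds
Time in us = 2048 * 10^6 / 10000000 = 204.8

204.8


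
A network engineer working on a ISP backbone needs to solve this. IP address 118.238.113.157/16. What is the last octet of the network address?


Given: IP = 118.238.113.157, prefix = /16
Subnet mask = 255.255.0.0
Last octet of IP: 157
Last octet of mask: 0
Network last octet = 157 AND 0 = 0

0


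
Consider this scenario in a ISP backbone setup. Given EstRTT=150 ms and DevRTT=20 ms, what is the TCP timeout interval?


Given: EstRTT = 150 ms, DevRTT = 20 ms
Timeout = EstRTT + 4 * DevRTT
4 * DevRTT = 4 * 20 = 80
Timeout = 150 + 80 = 230 ms

230


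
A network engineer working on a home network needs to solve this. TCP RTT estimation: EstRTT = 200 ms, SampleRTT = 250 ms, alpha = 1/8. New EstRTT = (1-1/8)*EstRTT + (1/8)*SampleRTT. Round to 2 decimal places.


Given: EstRTT = 200 ms, SampleRTT = 250 ms, alpha = 1/8
New EstRTT = (1 - alpha) * EstRTT + alpha * SampleRTT
(7/8) * 200 = 175
(1/8) * 250 = 31.25
New EstRTT = 175 + 31.25 = 206.25 ms -> 206.25 ms (2 dp)

206.25


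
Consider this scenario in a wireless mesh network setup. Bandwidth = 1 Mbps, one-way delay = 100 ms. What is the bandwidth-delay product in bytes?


Given: bandwidth = 1 Mbps, delay = 100 ms
BDP in bits = 1 * 10^6 * 100 / 1000
BDP in bits = 100000
BDP in bytes = 100000 / 8 = 12500

12500


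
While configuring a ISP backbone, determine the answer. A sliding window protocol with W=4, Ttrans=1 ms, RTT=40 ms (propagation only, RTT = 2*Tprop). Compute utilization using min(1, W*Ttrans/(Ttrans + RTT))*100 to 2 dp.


Given: W = 4, Ttrans = 1 ms, RTT = 40 ms (= 2 * Tprop, Tprop = 20 ms)
Cycle time = Ttrans + RTT = 1 + 40 = 41 ms (first packet sent until its ACK returns)
W * Ttrans = 4 * 1 = 4 ms of sending per cycle
W * Ttrans / (Ttrans + RTT) = 4 / 41 = 0.097561
U = min(1, 0.097561) = 0.097561
U% = 9.76%

9.76


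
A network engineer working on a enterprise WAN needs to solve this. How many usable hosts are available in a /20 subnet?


Given: subnet mask /20
Host bits = 32 - 20 = 12
Total addresses = 2^12 = 4096
Usable hosts = 4096 - 2 (network + broadcast) = 4094

4094


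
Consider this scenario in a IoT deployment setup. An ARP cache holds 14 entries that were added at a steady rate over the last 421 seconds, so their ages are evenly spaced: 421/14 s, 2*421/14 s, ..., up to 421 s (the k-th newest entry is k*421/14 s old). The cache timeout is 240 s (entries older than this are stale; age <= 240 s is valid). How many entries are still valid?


Ages are k * 421/14 s for k = 1..14 (spacing = 30.0714 s).
Entry k is valid iff k * 421/14 <= 240 iff k <= 14 * 240 / 421 = 7.9810
n_valid = floor(7.9810) = 7
(n_stale = 14 - 7 = 7)

7


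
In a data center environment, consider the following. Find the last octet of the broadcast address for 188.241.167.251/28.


Given: IP = 188.241.167.251, prefix = /28
Host bits = 32 - 28 = 4
Network last octet = 251 AND mask = 240
Host part size = 2^4 - 1 = 15
Broadcast last octet = 240 OR 15 = 255

255


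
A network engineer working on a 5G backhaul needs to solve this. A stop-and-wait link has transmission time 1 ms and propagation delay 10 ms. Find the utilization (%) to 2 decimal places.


Given: Ttrans = 1 ms, Tprop = 10 ms
RTT = 2 * Tprop = 2 * 10 = 20 ms
U = Ttrans / (Ttrans + RTT)
U = 1 / (1 + 20)
U = 1 / 21 = 0.047619
U% = 4.76%

4.76


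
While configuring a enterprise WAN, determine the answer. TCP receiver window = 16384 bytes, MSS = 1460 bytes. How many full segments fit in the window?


Given: RWND = 16384 bytes, MSS = 1460 bytes
Full segments = floor(RWND / MSS)
Full segments = floor(16384 / 1460)
Full segments = floor(11.2219) = 11

11


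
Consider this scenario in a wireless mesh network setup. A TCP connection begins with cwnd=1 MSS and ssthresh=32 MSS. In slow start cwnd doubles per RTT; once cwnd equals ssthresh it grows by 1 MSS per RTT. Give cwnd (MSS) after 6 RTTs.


RTT 0: cwnd = 1 MSS (initial)
RTT 1: cwnd = 2 MSS (slow start, doubled)
RTT 2: cwnd = 4 MSS (slow start, doubled)
RTT 3: cwnd = 8 MSS (slow start, doubled)
RTT 4: cwnd = 16 MSS (slow start, doubled)
RTT 5: cwnd = 32 MSS (slow start, doubled)
RTT 6: cwnd = 33 MSS (congestion avoidance, +1)

33


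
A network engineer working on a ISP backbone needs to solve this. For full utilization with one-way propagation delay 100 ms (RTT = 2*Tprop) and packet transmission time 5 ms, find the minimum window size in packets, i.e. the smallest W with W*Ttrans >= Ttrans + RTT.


Given: Ttrans = 5 ms, RTT = 200 ms (= 2 * Tprop, Tprop = 100 ms)
Time until first ACK returns = Ttrans + RTT = 5 + 200 = 205 ms
Need W * Ttrans >= Ttrans + RTT  ->  W >= (Ttrans + RTT) / Ttrans
(Ttrans + RTT) / Ttrans = 205 / 5 = 41
W_min = ceil(41) = 41

41


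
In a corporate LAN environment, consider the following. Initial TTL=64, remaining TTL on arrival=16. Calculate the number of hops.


Given: initial TTL = 64, received TTL = 16
Hops = initial TTL - received TTL
Hops = 64 - 16 = 48

48


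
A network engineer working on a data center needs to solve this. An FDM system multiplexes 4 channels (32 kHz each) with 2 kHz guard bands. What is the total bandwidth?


Given: 4 channels, 32 kHz each, guard = 2 kHz
Channel bandwidth = 4 * 32 = 128 kHz
Guard bands = 3 gaps * 2 kHz = 6 kHz
Total = 128 + 6 = 134 kHz

134


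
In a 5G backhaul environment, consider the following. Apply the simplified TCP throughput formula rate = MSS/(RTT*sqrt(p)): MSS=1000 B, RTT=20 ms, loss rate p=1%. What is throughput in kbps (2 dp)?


Given: MSS = 1000 bytes, RTT = 20 ms, loss = 1%
RTT in seconds = 20 / 1000 = 0.02
Loss rate = 1% = 0.01
sqrt(loss) = sqrt(0.01) = 0.1
Throughput (bytes/s) = 1000 / (0.02 * 0.1) = 500000.0000
Throughput (kbps) = 500000.0000 * 8 / 1000 = 4000.000000 -> 4000.00 kbps (2 dp)

4000.00


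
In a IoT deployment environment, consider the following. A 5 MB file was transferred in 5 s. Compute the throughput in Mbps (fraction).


Given: file = 5 MB, time = 5 s
File in Mb = 5 * 8 = 40 Mb
Throughput = 40 / 5 Mbps
Throughput = 8 Mbps

8


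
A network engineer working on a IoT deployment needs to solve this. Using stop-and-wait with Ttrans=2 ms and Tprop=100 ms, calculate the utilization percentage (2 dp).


Given: Ttrans = 2 ms, Tprop = 100 ms
RTT = 2 * Tprop = 2 * 100 = 200 ms
U = Ttrans / (Ttrans + RTT)
U = 2 / (2 + 200)
U = 2 / 202 = 0.009901
U% = 0.99%

0.99


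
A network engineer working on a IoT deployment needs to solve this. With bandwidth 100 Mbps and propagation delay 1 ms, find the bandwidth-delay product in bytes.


Given: bandwidth = 100 Mbps, delay = 1 ms
BDP in bits = 100 * 10^6 * 1 / 1000
BDP in bits = 100000
BDP in bytes = 100000 / 8 = 12500

12500


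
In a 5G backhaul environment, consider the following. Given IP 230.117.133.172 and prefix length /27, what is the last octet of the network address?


Given: IP = 230.117.133.172, prefix = /27
Subnet mask = 255.255.255.224
Last octet of IP: 172
Last octet of mask: 224
Network last octet = 172 AND 224 = 160

160


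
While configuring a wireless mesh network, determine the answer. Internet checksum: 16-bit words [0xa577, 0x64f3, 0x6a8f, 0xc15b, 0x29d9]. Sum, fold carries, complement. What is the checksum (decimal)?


Given words: [0xa577, 0x64f3, 0x6a8f, 0xc15b, 0x29d9]
Step 1: Sum all words
Raw sum = 42359 + 25843 + 27279 + 49499 + 10713 = 155693
Step 2: Fold carry: (24621 + 2) = 24623
One's complement = ~24623 & 0xFFFF = 40912

40912


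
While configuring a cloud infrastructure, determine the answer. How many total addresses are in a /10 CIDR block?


Given: CIDR prefix /10
Host bits = 32 - 10 = 22
Total addresses = 2^22 = 4194304

4194304


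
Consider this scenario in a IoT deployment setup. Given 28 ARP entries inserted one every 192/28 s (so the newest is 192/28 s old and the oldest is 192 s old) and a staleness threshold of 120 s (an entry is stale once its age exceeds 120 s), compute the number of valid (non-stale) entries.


Ages are k * 192/28 s for k = 1..28 (spacing = 6.8571 s).
Entry k is valid iff k * 192/28 <= 120 iff k <= 28 * 120 / 192 = 17.5000
n_valid = floor(17.5000) = 17
(n_stale = 28 - 17 = 11)

17


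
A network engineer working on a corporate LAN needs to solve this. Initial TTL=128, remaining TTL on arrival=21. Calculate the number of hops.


Given: initial TTL = 128, received TTL = 21
Hops = initial TTL - received TTL
Hops = 128 - 21 = 107

107


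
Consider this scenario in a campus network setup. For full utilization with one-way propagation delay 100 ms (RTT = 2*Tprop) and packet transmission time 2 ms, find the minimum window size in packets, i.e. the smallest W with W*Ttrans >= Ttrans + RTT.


Given: Ttrans = 2 ms, RTT = 200 ms (= 2 * Tprop, Tprop = 100 ms)
Time until first ACK returns = Ttrans + RTT = 2 + 200 = 202 ms
Need W * Ttrans >= Ttrans + RTT  ->  W >= (Ttrans + RTT) / Ttrans
(Ttrans + RTT) / Ttrans = 202 / 2 = 101
W_min = ceil(101) = 101

101


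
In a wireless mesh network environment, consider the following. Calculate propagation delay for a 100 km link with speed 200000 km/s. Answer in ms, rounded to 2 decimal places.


Given: distance = 100 km, speed = 200000 km/s
Delay = distance / speed = 100 / 200000 seconds
Delay in ms = 100 * 1000 / 200000
Delay = 0.5000 ms
Rounded to 2 dp = 0.50 ms

0.50


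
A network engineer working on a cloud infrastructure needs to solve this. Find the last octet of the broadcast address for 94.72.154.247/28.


Given: IP = 94.72.154.247, prefix = /28
Host bits = 32 - 28 = 4
Network last octet = 247 AND mask = 240
Host part size = 2^4 - 1 = 15
Broadcast last octet = 240 OR 15 = 255

255


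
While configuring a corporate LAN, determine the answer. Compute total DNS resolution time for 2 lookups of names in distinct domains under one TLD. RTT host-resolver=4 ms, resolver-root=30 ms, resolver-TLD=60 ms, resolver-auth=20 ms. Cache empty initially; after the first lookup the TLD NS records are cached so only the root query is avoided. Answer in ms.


Lookup 1 (cold cache): local + root + TLD + auth = 4 + 30 + 60 + 20 = 114 ms
Lookups 2..2 (TLD NS cached -> skip root; new domain -> still ask TLD and auth): local + TLD + auth = 4 + 60 + 20 = 84 ms each
Remaining 1 lookups: 1 * 84 = 84 ms
Total = 114 + 84 = 198 ms

198


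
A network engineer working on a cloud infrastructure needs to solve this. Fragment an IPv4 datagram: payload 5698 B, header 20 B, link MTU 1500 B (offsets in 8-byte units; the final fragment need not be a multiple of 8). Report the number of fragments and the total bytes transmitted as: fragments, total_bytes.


Max data per non-final fragment = floor((MTU - header)/8)*8 = floor((1500 - 20)/8)*8 = floor(1480/8)*8 = 1480 B
Final fragment needs no 8-byte alignment: it can carry up to MTU - header = 1480 B
Non-final fragments needed = ceil((payload - 1480) / 1480) = ceil(4218/1480) = ceil(2.8500) = 3
Number of fragments = 3 + 1 = 4
Fragment sizes (data): 3 * 1480 B + 1258 B (last, 1258 <= 1480 OK)
Total bytes sent = payload + n_frags * header = 5698 + 4*20 = 5698 + 80 = 5778 B

4, 5778


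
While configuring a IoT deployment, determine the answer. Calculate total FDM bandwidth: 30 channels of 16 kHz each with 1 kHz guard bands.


Given: 30 channels, 16 kHz each, guard = 1 kHz
Channel bandwidth = 30 * 16 = 480 kHz
Guard bands = 29 gaps * 1 kHz = 29 kHz
Total = 480 + 29 = 509 kHz

509


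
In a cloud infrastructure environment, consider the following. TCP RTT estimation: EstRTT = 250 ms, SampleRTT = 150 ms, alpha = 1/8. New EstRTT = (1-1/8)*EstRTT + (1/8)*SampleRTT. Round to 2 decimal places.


Given: EstRTT = 250 ms, SampleRTT = 150 ms, alpha = 1/8
New EstRTT = (1 - alpha) * EstRTT + alpha * SampleRTT
(7/8) * 250 = 218.75
(1/8) * 150 = 18.75
New EstRTT = 218.75 + 18.75 = 237.5 ms -> 237.50 ms (2 dp)

237.50


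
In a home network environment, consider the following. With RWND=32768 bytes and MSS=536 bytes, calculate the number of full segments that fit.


Given: RWND = 32768 bytes, MSS = 536 bytes
Full segments = floor(RWND / MSS)
Full segments = floor(32768 / 536)
Full segments = floor(61.1343) = 61

61


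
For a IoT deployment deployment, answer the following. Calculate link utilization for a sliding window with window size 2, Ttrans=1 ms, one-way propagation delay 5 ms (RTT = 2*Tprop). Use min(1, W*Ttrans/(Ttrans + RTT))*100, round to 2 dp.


Given: W = 2, Ttrans = 1 ms, RTT = 10 ms (= 2 * Tprop, Tprop = 5 ms)
Cycle time = Ttrans + RTT = 1 + 10 = 11 ms (first packet sent until its ACK returns)
W * Ttrans = 2 * 1 = 2 ms of sending per cycle
W * Ttrans / (Ttrans + RTT) = 2 / 11 = 0.181818
U = min(1, 0.181818) = 0.181818
U% = 18.18%

18.18


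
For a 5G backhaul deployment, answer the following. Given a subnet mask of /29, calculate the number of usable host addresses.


Given: subnet mask /29
Host bits = 32 - 29 = 3
Total addresses = 2^3 = 8
Usable hosts = 8 - 2 (network + broadcast) = 6

6


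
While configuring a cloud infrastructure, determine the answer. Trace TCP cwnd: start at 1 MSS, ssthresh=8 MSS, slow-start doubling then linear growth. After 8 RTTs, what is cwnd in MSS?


RTT 0: cwnd = 1 MSS (initial)
RTT 1: cwnd = 2 MSS (slow start, doubled)
RTT 2: cwnd = 4 MSS (slow start, doubled)
RTT 3: cwnd = 8 MSS (slow start, doubled)
RTT 4: cwnd = 9 MSS (congestion avoidance, +1)
RTT 5: cwnd = 10 MSS (congestion avoidance, +1)
RTT 6: cwnd = 11 MSS (congestion avoidance, +1)
RTT 7: cwnd = 12 MSS (congestion avoidance, +1)
RTT 8: cwnd = 13 MSS (congestion avoidance, +1)

13


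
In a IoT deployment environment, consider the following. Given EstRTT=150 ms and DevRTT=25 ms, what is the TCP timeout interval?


Given: EstRTT = 150 ms, DevRTT = 25 ms
Timeout = EstRTT + 4 * DevRTT
4 * DevRTT = 4 * 25 = 100
Timeout = 150 + 100 = 250 ms

250


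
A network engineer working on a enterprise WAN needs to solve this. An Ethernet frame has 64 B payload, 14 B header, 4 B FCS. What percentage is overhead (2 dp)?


Given: payload = 64 B, header = 14 B, trailer = 4 B
Overhead bytes = header + trailer = 14 + 4 = 18
Total frame = payload + overhead = 64 + 18 = 82
Overhead % = 18 / 82 * 100 = 21.9512% -> 21.95% (2 dp)

21.95


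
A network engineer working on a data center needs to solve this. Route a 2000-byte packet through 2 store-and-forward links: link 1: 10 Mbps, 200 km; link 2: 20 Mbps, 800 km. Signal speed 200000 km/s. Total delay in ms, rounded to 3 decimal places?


Packet = 2000 bytes = 16000 bits. Store-and-forward: sum (t_trans + t_prop) per link.
Link 1: t_trans = 16000/(10*10^6) s = 1.6000 ms; t_prop = 200/200000 s = 1.0000 ms; subtotal = 2.6000 ms
Link 2: t_trans = 16000/(20*10^6) s = 0.8000 ms; t_prop = 800/200000 s = 4.0000 ms; subtotal = 4.8000 ms
End-to-end = 2.6000 + 4.8000 = 7.4000 ms -> 7.400 ms (3 dp)

7.400


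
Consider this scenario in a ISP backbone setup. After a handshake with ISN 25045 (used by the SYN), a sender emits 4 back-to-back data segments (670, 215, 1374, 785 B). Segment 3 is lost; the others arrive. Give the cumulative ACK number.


SYN uses sequence number 25045; first data byte = ISN + 1 = 25046.
Segment 1: SEQ = 25046, len = 670 B, covers [25046, 25715]
Segment 2: SEQ = 25716, len = 215 B, covers [25716, 25930]
Segment 3: SEQ = 25931, len = 1374 B, covers [25931, 27304] [LOST]
Segment 4: SEQ = 27305, len = 785 B, covers [27305, 28089]
In-order data received: bytes [25046, 25930] (segments 1..2).
Segment 3 missing -> gap begins at byte 25931; later segments buffered out of order.
Cumulative ACK = next expected in-order byte = 25046 + 670 + 215 = 25931

25931


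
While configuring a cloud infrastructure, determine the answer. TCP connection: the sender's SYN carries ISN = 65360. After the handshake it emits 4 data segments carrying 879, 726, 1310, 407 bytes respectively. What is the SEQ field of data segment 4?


The SYN occupies sequence number ISN = 65360, so the first data byte is ISN + 1 = 65361.
SEQ of data segment i = (ISN + 1) + sum of payload sizes of segments 1..i-1.
Segment 1: SEQ = 65361, payload = 879 bytes
Segment 2: SEQ = 66240, payload = 726 bytes
Segment 3: SEQ = 66966, payload = 1310 bytes
Segment 4: SEQ = 68276, payload = 407 bytes
SEQ of segment 4 = 65361 + 879 + 726 + 1310 = 68276

68276


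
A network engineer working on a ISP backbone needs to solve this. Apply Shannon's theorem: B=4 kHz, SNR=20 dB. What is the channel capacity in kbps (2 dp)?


Given: B = 4 kHz, SNR = 20 dB
SNR linear = 10^(20/10) = 100
1 + SNR = 101
log2(101) = 6.6582114828
C = 4 * 1000 * 6.6582114828 = 26632.8459 bps
C = 26.632846 kbps -> 26.63 kbps (2 dp)

26.63


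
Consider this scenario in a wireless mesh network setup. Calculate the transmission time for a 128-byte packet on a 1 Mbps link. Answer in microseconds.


Given: packet = 128 bytes, bandwidth = 1 Mbps
Packet in bits = 128 * 8 = 1024 bits
Bandwidth = 1 * 10^6 = 1000000 bps
Time = 1024 / 1000000 seconds
Time in us = 1024 * 10^6 / 1000000 = 1024

1024


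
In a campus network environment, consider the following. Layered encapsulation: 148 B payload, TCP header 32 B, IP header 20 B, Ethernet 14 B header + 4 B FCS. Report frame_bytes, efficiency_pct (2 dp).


TCP segment = 148 + 32 = 180 B
IP packet = 180 + 20 = 200 B
Ethernet frame = 200 + 14 + 4 = 218 B
Efficiency = app / frame = 148 / 218 = 0.678899 = 67.8899% -> 67.89% (2 dp)

218, 67.89


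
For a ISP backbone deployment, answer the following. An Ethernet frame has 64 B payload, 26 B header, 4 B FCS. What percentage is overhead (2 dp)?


Given: payload = 64 B, header = 26 B, trailer = 4 B
Overhead bytes = header + trailer = 26 + 4 = 30
Total frame = payload + overhead = 64 + 30 = 94
Overhead % = 30 / 94 * 100 = 31.9149% -> 31.91% (2 dp)

31.91


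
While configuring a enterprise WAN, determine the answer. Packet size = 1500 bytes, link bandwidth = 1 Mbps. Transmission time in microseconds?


Given: packet = 1500 bytes, bandwidth = 1 Mbps
Packet in bits = 1500 * 8 = 12000 bits
Bandwidth = 1 * 10^6 = 1000000 bps
Time = 12000 / 1000000 seconds
Time in us = 12000 * 10^6 / 1000000 = 12000

12000


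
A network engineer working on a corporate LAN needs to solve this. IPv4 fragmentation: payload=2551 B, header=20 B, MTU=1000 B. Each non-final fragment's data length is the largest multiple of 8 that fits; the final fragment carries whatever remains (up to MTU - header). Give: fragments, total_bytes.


Max data per non-final fragment = floor((MTU - header)/8)*8 = floor((1000 - 20)/8)*8 = floor(980/8)*8 = 976 B
Final fragment needs no 8-byte alignment: it can carry up to MTU - header = 980 B
Non-final fragments needed = ceil((payload - 980) / 976) = ceil(1571/976) = ceil(1.6096) = 2
Number of fragments = 2 + 1 = 3
Fragment sizes (data): 2 * 976 B + 599 B (last, 599 <= 980 OK)
Total bytes sent = payload + n_frags * header = 2551 + 3*20 = 2551 + 60 = 2611 B

3, 2611


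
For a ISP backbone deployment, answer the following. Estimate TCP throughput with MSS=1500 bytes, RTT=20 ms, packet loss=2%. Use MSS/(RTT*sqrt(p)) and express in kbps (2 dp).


Given: MSS = 1500 bytes, RTT = 20 ms, loss = 2%
RTT in seconds = 20 / 1000 = 0.02
Loss rate = 2% = 0.02
sqrt(loss) = sqrt(0.02) = 0.141421356237
Throughput (bytes/s) = 1500 / (0.02 * 0.141421356237) = 530330.0859
Throughput (kbps) = 530330.0859 * 8 / 1000 = 4242.640687 -> 4242.64 kbps (2 dp)

4242.64


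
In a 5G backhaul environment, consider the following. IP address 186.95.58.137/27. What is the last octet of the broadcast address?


Given: IP = 186.95.58.137, prefix = /27
Host bits = 32 - 27 = 5
Network last octet = 137 AND mask = 128
Host part size = 2^5 - 1 = 31
Broadcast last octet = 128 OR 31 = 159

159


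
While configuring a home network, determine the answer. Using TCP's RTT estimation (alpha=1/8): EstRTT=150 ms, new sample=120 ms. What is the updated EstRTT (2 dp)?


Given: EstRTT = 150 ms, SampleRTT = 120 ms, alpha = 1/8
New EstRTT = (1 - alpha) * EstRTT + alpha * SampleRTT
(7/8) * 150 = 131.25
(1/8) * 120 = 15
New EstRTT = 131.25 + 15 = 146.25 ms -> 146.25 ms (2 dp)

146.25


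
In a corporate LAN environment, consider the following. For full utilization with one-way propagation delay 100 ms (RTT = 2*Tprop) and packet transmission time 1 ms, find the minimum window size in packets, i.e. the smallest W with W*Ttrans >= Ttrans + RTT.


Given: Ttrans = 1 ms, RTT = 200 ms (= 2 * Tprop, Tprop = 100 ms)
Time until first ACK returns = Ttrans + RTT = 1 + 200 = 201 ms
Need W * Ttrans >= Ttrans + RTT  ->  W >= (Ttrans + RTT) / Ttrans
(Ttrans + RTT) / Ttrans = 201 / 1 = 201
W_min = ceil(201) = 201

201


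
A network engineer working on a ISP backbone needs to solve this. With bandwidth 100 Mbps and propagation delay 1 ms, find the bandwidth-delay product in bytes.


Given: bandwidth = 100 Mbps, delay = 1 ms
BDP in bits = 100 * 10^6 * 1 / 1000
BDP in bits = 100000
BDP in bytes = 100000 / 8 = 12500

12500


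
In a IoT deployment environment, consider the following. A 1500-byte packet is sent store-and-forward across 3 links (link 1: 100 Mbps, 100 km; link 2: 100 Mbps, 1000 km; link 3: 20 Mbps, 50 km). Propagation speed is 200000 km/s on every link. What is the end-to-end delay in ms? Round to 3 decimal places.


Packet = 1500 bytes = 12000 bits. Store-and-forward: sum (t_trans + t_prop) per link.
Link 1: t_trans = 12000/(100*10^6) s = 0.1200 ms; t_prop = 100/200000 s = 0.5000 ms; subtotal = 0.6200 ms
Link 2: t_trans = 12000/(100*10^6) s = 0.1200 ms; t_prop = 1000/200000 s = 5.0000 ms; subtotal = 5.1200 ms
Link 3: t_trans = 12000/(20*10^6) s = 0.6000 ms; t_prop = 50/200000 s = 0.2500 ms; subtotal = 0.8500 ms
End-to-end = 0.6200 + 5.1200 + 0.8500 = 6.5900 ms -> 6.590 ms (3 dp)

6.590


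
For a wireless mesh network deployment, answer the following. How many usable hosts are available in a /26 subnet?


Given: subnet mask /26
Host bits = 32 - 26 = 6
Total addresses = 2^6 = 64
Usable hosts = 64 - 2 (network + broadcast) = 62

62


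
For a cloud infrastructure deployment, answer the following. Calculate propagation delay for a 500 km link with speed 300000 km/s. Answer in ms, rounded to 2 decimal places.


Given: distance = 500 km, speed = 300000 km/s
Delay = distance / speed = 500 / 300000 seconds
Delay in ms = 500 * 1000 / 300000
Delay = 1.6667 ms
Rounded to 2 dp = 1.67 ms

1.67


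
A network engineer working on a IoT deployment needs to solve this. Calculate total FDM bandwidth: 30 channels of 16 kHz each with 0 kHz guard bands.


Given: 30 channels, 16 kHz each, guard = 0 kHz
Channel bandwidth = 30 * 16 = 480 kHz
Guard bands = 29 gaps * 0 kHz = 0 kHz
Total = 480 + 0 = 480 kHz

480


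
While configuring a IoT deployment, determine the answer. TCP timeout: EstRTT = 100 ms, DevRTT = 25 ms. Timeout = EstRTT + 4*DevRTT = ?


Given: EstRTT = 100 ms, DevRTT = 25 ms
Timeout = EstRTT + 4 * DevRTT
4 * DevRTT = 4 * 25 = 100
Timeout = 100 + 100 = 200 ms

200


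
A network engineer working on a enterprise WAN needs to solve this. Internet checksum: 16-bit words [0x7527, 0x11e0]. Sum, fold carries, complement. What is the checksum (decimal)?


Given words: [0x7527, 0x11e0]
Step 1: Sum all words
Raw sum = 29991 + 4576 = 34567
One's complement = ~34567 & 0xFFFF = 30968

30968


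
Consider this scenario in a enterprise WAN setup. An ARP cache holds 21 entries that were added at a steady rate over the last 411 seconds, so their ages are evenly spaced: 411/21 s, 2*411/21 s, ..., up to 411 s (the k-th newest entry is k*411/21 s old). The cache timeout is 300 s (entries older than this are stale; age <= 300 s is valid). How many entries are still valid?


Ages are k * 411/21 s for k = 1..21 (spacing = 19.5714 s).
Entry k is valid iff k * 411/21 <= 300 iff k <= 21 * 300 / 411 = 15.3285
n_valid = floor(15.3285) = 15
(n_stale = 21 - 15 = 6)

15


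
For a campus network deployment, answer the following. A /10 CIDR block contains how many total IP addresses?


Given: CIDR prefix /10
Host bits = 32 - 10 = 22
Total addresses = 2^22 = 4194304

4194304


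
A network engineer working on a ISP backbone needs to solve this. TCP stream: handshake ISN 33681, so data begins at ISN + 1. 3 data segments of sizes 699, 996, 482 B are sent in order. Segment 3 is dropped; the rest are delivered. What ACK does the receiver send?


SYN uses sequence number 33681; first data byte = ISN + 1 = 33682.
Segment 1: SEQ = 33682, len = 699 B, covers [33682, 34380]
Segment 2: SEQ = 34381, len = 996 B, covers [34381, 35376]
Segment 3: SEQ = 35377, len = 482 B, covers [35377, 35858] [LOST]
In-order data received: bytes [33682, 35376] (segments 1..2).
Segment 3 missing -> gap begins at byte 35377.
Cumulative ACK = next expected in-order byte = 33682 + 699 + 996 = 35377

35377


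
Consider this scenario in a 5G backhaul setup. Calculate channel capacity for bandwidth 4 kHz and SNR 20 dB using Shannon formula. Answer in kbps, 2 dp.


Given: B = 4 kHz, SNR = 20 dB
SNR linear = 10^(20/10) = 100
1 + SNR = 101
log2(101) = 6.6582114828
C = 4 * 1000 * 6.6582114828 = 26632.8459 bps
C = 26.632846 kbps -> 26.63 kbps (2 dp)

26.63


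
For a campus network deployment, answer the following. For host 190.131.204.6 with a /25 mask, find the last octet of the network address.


Given: IP = 190.131.204.6, prefix = /25
Subnet mask = 255.255.255.128
Last octet of IP: 6
Last octet of mask: 128
Network last octet = 6 AND 128 = 0

0


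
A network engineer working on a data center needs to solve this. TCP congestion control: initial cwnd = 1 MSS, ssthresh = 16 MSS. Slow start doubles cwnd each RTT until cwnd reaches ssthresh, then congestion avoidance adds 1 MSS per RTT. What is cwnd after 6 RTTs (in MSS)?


RTT 0: cwnd = 1 MSS (initial)
RTT 1: cwnd = 2 MSS (slow start, doubled)
RTT 2: cwnd = 4 MSS (slow start, doubled)
RTT 3: cwnd = 8 MSS (slow start, doubled)
RTT 4: cwnd = 16 MSS (slow start, doubled)
RTT 5: cwnd = 17 MSS (congestion avoidance, +1)
RTT 6: cwnd = 18 MSS (congestion avoidance, +1)

18


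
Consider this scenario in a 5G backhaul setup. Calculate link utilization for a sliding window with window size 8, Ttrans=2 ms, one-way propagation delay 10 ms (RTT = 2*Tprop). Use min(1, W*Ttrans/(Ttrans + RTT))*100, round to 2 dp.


Given: W = 8, Ttrans = 2 ms, RTT = 20 ms (= 2 * Tprop, Tprop = 10 ms)
Cycle time = Ttrans + RTT = 2 + 20 = 22 ms (first packet sent until its ACK returns)
W * Ttrans = 8 * 2 = 16 ms of sending per cycle
W * Ttrans / (Ttrans + RTT) = 16 / 22 = 0.727273
U = min(1, 0.727273) = 0.727273
U% = 72.73%

72.73


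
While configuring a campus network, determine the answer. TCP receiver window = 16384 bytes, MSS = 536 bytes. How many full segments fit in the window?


Given: RWND = 16384 bytes, MSS = 536 bytes
Full segments = floor(RWND / MSS)
Full segments = floor(16384 / 536)
Full segments = floor(30.5672) = 30

30


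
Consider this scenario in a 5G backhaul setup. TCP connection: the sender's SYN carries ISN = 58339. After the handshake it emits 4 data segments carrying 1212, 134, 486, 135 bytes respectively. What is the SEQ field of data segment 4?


The SYN occupies sequence number ISN = 58339, so the first data byte is ISN + 1 = 58340.
SEQ of data segment i = (ISN + 1) + sum of payload sizes of segments 1..i-1.
Segment 1: SEQ = 58340, payload = 1212 bytes
Segment 2: SEQ = 59552, payload = 134 bytes
Segment 3: SEQ = 59686, payload = 486 bytes
Segment 4: SEQ = 60172, payload = 135 bytes
SEQ of segment 4 = 58340 + 1212 + 134 + 486 = 60172

60172


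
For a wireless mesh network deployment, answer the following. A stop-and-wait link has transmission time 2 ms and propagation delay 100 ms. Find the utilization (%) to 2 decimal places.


Given: Ttrans = 2 ms, Tprop = 100 ms
RTT = 2 * Tprop = 2 * 100 = 200 ms
U = Ttrans / (Ttrans + RTT)
U = 2 / (2 + 200)
U = 2 / 202 = 0.009901
U% = 0.99%

0.99
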